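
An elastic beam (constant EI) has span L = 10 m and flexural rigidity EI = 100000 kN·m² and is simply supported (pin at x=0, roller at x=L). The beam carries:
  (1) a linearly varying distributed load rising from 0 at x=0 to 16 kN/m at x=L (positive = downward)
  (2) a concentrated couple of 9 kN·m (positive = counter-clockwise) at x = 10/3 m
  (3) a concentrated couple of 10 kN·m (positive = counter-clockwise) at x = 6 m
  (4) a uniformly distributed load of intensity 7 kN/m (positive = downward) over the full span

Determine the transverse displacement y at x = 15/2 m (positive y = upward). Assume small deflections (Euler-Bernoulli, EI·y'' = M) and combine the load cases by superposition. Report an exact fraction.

y(15/2) = -108091/7680000 m

Load 1 — triangular load w₀=16 kN/m (0→w₀ over full span):
  y_1 = -w₀x(7L⁴-10L²x²+3x⁴)/(360LEI) = -16·(15/2)·(7·10⁴-10·10²·(15/2)²+3·(15/2)⁴)/(360·10·100000) = -119/15360 m
Load 2 — applied couple M₀=9 kN·m at a=10/3 m (b=L-a=20/3):
  y_2 = (M₀x³/(6L)-M₀(x-a)²/2+C₁x)/EI  [x>a] with C₁=M₀(3b²-L²)/(6L)=5 = (9·(15/2)³/(6·10)-9·((15/2)-(10/3))²/2+5·(15/2))/100000 = 29/128000 m
Load 3 — applied couple M₀=10 kN·m at a=6 m (b=L-a=4):
  y_3 = (M₀x³/(6L)-M₀(x-a)²/2+C₁x)/EI  [x>a] with C₁=M₀(3b²-L²)/(6L)=-26/3 = (10·(15/2)³/(6·10)-10·((15/2)-6)²/2+(-26/3)·(15/2))/100000 = -19/320000 m
Load 4 — uniform load w=7 kN/m over full span:
  y_4 = -wx(L³-2Lx²+x³)/(24EI) = -7·(15/2)·(10³-2·10·(15/2)²+(15/2)³)/(24·100000) = -133/20480 m
Superposition: y = Σ y_i = -108091/7680000 m ≈ -0.014074 m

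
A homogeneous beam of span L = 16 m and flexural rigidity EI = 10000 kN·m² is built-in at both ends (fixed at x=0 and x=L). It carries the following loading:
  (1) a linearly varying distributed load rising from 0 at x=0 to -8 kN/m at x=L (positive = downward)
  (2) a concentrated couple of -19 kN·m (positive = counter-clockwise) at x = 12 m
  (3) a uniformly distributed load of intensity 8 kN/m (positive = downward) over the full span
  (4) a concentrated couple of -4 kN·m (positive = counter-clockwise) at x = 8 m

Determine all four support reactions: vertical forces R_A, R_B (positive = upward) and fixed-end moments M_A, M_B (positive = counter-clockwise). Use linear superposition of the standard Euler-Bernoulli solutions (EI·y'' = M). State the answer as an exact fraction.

R_A = 27577/640 kN, M_A = 7637/80 kN·m, R_B = 13383/640 kN, M_B = -15769/240 kN·m

Load 1 — triangular load w₀=-8 kN/m (0→w₀ over full span):
  R_A = 3w₀L/20 = 3·(-8)·16/20 = -96/5 kN
  M_A = w₀L²/30 = (-8)·16²/30 = -1024/15 kN·m
  R_B = 7w₀L/20 = 7·(-8)·16/20 = -224/5 kN
  M_B = -w₀L²/20 = -(-8)·16²/20 = 512/5 kN·m
Load 2 — applied couple M₀=-19 kN·m at a=12 m (b=L-a=4):
  R_A = 6M₀ab/L³ = 6·(-19)·12·4/16³ = -171/128 kN
  M_A = M₀b(2a-b)/L² = (-19)·4·(2·12-4)/16² = -95/16 kN·m
  R_B = -6M₀ab/L³ = -6·(-19)·12·4/16³ = 171/128 kN
  M_B = M₀a(2b-a)/L² = (-19)·12·(2·4-12)/16² = 57/16 kN·m
Load 3 — uniform load w=8 kN/m over full span:
  R_A = wL/2 = 8·16/2 = 64 kN
  M_A = wL²/12 = 8·16²/12 = 512/3 kN·m
  R_B = wL/2 = 8·16/2 = 64 kN
  M_B = -wL²/12 = -8·16²/12 = -512/3 kN·m
Load 4 — applied couple M₀=-4 kN·m at a=8 m (b=L-a=8):
  R_A = 6M₀ab/L³ = 6·(-4)·8·8/16³ = -3/8 kN
  M_A = M₀b(2a-b)/L² = (-4)·8·(2·8-8)/16² = -1 kN·m
  R_B = -6M₀ab/L³ = -6·(-4)·8·8/16³ = 3/8 kN
  M_B = M₀a(2b-a)/L² = (-4)·8·(2·8-8)/16² = -1 kN·m
Superposition: R_A = 27577/640 kN, M_A = 7637/80 kN·m, R_B = 13383/640 kN, M_B = -15769/240 kN·m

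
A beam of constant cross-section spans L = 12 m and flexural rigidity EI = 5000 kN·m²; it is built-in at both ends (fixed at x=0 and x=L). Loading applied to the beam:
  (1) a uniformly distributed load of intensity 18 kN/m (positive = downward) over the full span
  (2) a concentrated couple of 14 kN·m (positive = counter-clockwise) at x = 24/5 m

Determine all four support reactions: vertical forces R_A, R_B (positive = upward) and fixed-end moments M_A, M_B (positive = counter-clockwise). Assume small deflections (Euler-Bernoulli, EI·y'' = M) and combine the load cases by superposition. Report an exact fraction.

R_A = 2742/25 kN, M_A = 5442/25 kN·m, R_B = 2658/25 kN, M_B = -5288/25 kN·m

Load 1 — uniform load w=18 kN/m over full span:
  R_A = wL/2 = 18·12/2 = 108 kN
  M_A = wL²/12 = 18·12²/12 = 216 kN·m
  R_B = wL/2 = 18·12/2 = 108 kN
  M_B = -wL²/12 = -18·12²/12 = -216 kN·m
Load 2 — applied couple M₀=14 kN·m at a=24/5 m (b=L-a=36/5):
  R_A = 6M₀ab/L³ = 6·14·(24/5)·(36/5)/12³ = 42/25 kN
  M_A = M₀b(2a-b)/L² = 14·(36/5)·(2·(24/5)-(36/5))/12² = 42/25 kN·m
  R_B = -6M₀ab/L³ = -6·14·(24/5)·(36/5)/12³ = -42/25 kN
  M_B = M₀a(2b-a)/L² = 14·(24/5)·(2·(36/5)-(24/5))/12² = 112/25 kN·m
Superposition: R_A = 2742/25 kN, M_A = 5442/25 kN·m, R_B = 2658/25 kN, M_B = -5288/25 kN·m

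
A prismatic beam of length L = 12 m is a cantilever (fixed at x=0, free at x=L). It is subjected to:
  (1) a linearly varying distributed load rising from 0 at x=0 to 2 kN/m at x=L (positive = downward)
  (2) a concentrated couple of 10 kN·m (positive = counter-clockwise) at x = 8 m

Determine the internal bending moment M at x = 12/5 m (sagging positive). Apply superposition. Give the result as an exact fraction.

M(12/5) = -7198/125 kN·m

Load 1 — triangular load w₀=2 kN/m (0→w₀ over full span):
  M_1 = w₀Lx/2 - w₀L²/3 - w₀x³/(6L) = 2·12·(12/5)/2 - 2·12²/3 - 2·(12/5)³/(6·12) = -8448/125 kN·m
Load 2 — applied couple M₀=10 kN·m at a=8 m (b=L-a=4):
  M_2 = M₀  [x≤a] = 10 = 10 kN·m
Superposition: M = Σ M_i = -7198/125 kN·m ≈ -57.584000 kN·m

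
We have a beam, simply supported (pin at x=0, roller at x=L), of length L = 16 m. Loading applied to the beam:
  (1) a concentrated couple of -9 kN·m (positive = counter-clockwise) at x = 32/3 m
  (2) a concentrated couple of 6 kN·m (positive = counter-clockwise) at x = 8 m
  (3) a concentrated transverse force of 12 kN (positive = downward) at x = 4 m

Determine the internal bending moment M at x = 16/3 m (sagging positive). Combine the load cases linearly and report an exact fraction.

M(16/3) = 31 kN·m

Load 1 — applied couple M₀=-9 kN·m at a=32/3 m (b=L-a=16/3):
  M_1 = M₀x/L  [x≤a] = (-9)·(16/3)/16 = -3 kN·m
Load 2 — applied couple M₀=6 kN·m at a=8 m (b=L-a=8):
  M_2 = M₀x/L  [x≤a] = 6·(16/3)/16 = 2 kN·m
Load 3 — point force P=12 kN at a=4 m (b=L-a=12):
  M_3 = Pa(L-x)/L  [x>a] = 12·4·(16-(16/3))/16 = 32 kN·m
Superposition: M = Σ M_i = 31 kN·m ≈ 31.000000 kN·m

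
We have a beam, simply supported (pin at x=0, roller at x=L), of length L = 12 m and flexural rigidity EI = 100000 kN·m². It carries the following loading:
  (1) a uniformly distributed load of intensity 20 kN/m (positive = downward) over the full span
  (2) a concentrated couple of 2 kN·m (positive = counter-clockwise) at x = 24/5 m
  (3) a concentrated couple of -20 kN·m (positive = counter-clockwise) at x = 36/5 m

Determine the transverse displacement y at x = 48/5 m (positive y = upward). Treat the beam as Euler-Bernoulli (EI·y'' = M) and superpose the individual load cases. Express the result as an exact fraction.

Load 1 — uniform load w=20 kN/m over full span:
  y_1 = -wx(L³-2Lx²+x³)/(24EI) = -20·(48/5)·(12³-2·12·(48/5)²+(48/5)³)/(24·100000) = -12528/390625 m
Load 2 — applied couple M₀=2 kN·m at a=24/5 m (b=L-a=36/5):
  y_2 = (M₀x³/(6L)-M₀(x-a)²/2+C₁x)/EI  [x>a] with C₁=M₀(3b²-L²)/(6L)=8/25 = (2·(48/5)³/(6·12)-2·((48/5)-(24/5))²/2+(8/25)·(48/5))/100000 = 18/390625 m
Load 3 — applied couple M₀=-20 kN·m at a=36/5 m (b=L-a=24/5):
  y_3 = (M₀x³/(6L)-M₀(x-a)²/2+C₁x)/EI  [x>a] with C₁=M₀(3b²-L²)/(6L)=104/5 = ((-20)·(48/5)³/(6·12)-(-20)·((48/5)-(36/5))²/2+(104/5)·(48/5))/100000 = 9/78125 m
Superposition: y = Σ y_i = -2493/78125 m ≈ -0.031910 m

y(48/5) = -2493/78125 m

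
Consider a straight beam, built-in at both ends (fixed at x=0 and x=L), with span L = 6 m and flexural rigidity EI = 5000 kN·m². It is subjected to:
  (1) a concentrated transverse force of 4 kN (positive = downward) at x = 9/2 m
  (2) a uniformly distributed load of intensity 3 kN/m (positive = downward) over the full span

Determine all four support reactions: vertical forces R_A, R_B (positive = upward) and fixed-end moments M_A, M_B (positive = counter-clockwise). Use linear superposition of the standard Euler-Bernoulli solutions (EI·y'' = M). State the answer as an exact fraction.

R_A = 77/8 kN, M_A = 81/8 kN·m, R_B = 99/8 kN, M_B = -99/8 kN·m

Load 1 — point force P=4 kN at a=9/2 m (b=L-a=3/2):
  R_A = Pb²(3a+b)/L³ = 4·(3/2)²·(3·(9/2)+(3/2))/6³ = 5/8 kN
  M_A = Pab²/L² = 4·(9/2)·(3/2)²/6² = 9/8 kN·m
  R_B = Pa²(a+3b)/L³ = 4·(9/2)²·((9/2)+3·(3/2))/6³ = 27/8 kN
  M_B = -Pa²b/L² = -4·(9/2)²·(3/2)/6² = -27/8 kN·m
Load 2 — uniform load w=3 kN/m over full span:
  R_A = wL/2 = 3·6/2 = 9 kN
  M_A = wL²/12 = 3·6²/12 = 9 kN·m
  R_B = wL/2 = 3·6/2 = 9 kN
  M_B = -wL²/12 = -3·6²/12 = -9 kN·m
Superposition: R_A = 77/8 kN, M_A = 81/8 kN·m, R_B = 99/8 kN, M_B = -99/8 kN·m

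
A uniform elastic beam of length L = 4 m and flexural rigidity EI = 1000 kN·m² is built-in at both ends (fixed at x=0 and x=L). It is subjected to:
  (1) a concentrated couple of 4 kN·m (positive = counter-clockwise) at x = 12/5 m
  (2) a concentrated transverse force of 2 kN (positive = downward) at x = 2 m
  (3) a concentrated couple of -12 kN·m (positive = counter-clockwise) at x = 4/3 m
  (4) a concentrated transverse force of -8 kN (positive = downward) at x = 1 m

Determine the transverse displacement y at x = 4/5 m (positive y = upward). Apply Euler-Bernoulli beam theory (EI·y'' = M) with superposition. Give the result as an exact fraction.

Load 1 — applied couple M₀=4 kN·m at a=12/5 m (b=L-a=8/5):
  y_1 = (R_Ax³/6 - M_Ax²/2)/EI  [x≤a] with R_A=36/25, M_A=32/25 = ((36/25)·(4/5)³/6 - (32/25)·(4/5)²/2)/1000 = -112/390625 m
Load 2 — point force P=2 kN at a=2 m (b=L-a=2):
  y_2 = -Pb²x²(3aL-(3a+b)x)/(6L³EI)  [x≤a] = -2·2²·(4/5)²·(3·2·4-(3·2+2)·(4/5))/(6·4³·1000) = -11/46875 m
Load 3 — applied couple M₀=-12 kN·m at a=4/3 m (b=L-a=8/3):
  y_3 = (R_Ax³/6 - M_Ax²/2)/EI  [x≤a] with R_A=-4, M_A=0 = ((-4)·(4/5)³/6 - 0·(4/5)²/2)/1000 = -16/46875 m
Load 4 — point force P=-8 kN at a=1 m (b=L-a=3):
  y_4 = -Pb²x²(3aL-(3a+b)x)/(6L³EI)  [x≤a] = -(-8)·3²·(4/5)²·(3·1·4-(3·1+3)·(4/5))/(6·4³·1000) = 27/31250 m
Superposition: y = Σ y_i = 1/781250 m ≈ 0.000001 m

y(4/5) = 1/781250 m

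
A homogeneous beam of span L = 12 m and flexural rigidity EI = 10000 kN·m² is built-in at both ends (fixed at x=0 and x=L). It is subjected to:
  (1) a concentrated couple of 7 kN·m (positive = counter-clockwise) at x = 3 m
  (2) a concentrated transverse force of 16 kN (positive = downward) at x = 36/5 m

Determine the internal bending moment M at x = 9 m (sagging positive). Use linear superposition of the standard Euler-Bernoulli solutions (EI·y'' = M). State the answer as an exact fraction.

Load 1 — applied couple M₀=7 kN·m at a=3 m (b=L-a=9):
  M_1 = R_Ax - M_A - M₀  [x>a] with R_A=21/32, M_A=-21/16 = (21/32)·9 - (-21/16) - 7 = 7/32 kN·m
Load 2 — point force P=16 kN at a=36/5 m (b=L-a=24/5):
  M_2 = Pa²(a+3b)(L-x)/L³ - Pa²b/L²  [x>a] = 16·(36/5)²·((36/5)+3·(24/5))·(12-9)/12³ - 16·(36/5)²·(24/5)/12² = 432/125 kN·m
Superposition: M = Σ M_i = 14699/4000 kN·m ≈ 3.674750 kN·m

M(9) = 14699/4000 kN·m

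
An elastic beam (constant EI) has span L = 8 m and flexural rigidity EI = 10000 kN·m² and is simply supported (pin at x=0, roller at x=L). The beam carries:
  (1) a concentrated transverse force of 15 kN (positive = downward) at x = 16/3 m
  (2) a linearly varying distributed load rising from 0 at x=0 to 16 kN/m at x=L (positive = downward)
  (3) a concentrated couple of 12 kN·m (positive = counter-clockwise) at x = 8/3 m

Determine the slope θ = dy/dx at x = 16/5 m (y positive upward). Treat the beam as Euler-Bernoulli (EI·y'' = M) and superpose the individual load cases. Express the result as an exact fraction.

θ(16/5) = -78041/10546875 rad

Load 1 — point force P=15 kN at a=16/3 m (b=L-a=8/3):
  θ_1 = -Pb(L²-b²-3x²)/(6LEI)  [x≤a] = -15·(8/3)·(8²-(8/3)²-3·(16/5)²)/(6·8·10000) = -184/84375 rad
Load 2 — triangular load w₀=16 kN/m (0→w₀ over full span):
  θ_2 = -w₀(7L⁴-30L²x²+15x⁴)/(360LEI) = -16·(7·8⁴-30·8²·(16/5)²+15·(16/5)⁴)/(360·8·10000) = -20672/3515625 rad
Load 3 — applied couple M₀=12 kN·m at a=8/3 m (b=L-a=16/3):
  θ_3 = (M₀x²/(2L)-M₀(x-a)+C₁)/EI  [x>a] with C₁=M₀(3b²-L²)/(6L)=16/3 = (12·(16/5)²/(2·8)-12·((16/5)-(8/3))+(16/3))/10000 = 31/46875 rad
Superposition: θ = Σ θ_i = -78041/10546875 rad ≈ -0.007399 rad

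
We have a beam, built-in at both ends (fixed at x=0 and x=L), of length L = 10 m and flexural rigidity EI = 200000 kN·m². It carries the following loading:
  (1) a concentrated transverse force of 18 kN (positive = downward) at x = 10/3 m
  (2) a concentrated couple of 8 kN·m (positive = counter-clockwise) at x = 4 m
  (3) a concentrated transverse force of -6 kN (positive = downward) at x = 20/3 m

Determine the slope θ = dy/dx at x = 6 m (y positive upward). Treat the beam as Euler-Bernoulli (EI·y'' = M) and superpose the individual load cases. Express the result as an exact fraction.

θ(6) = 1279/18750000 rad

Load 1 — point force P=18 kN at a=10/3 m (b=L-a=20/3):
  θ_1 = Pa²(L-x)(2bL-(3b+a)(L-x))/(2L³EI)  [x>a] = 18·(10/3)²·(10-6)·(2·(20/3)·10-(3·(20/3)+(10/3))·(10-6))/(2·10³·200000) = 1/12500 rad
Load 2 — applied couple M₀=8 kN·m at a=4 m (b=L-a=6):
  θ_2 = (R_Ax²/2 - M_Ax - M₀(x-a))/EI  [x>a] with R_A=144/125, M_A=24/25 = ((144/125)·6²/2 - (24/25)·6 - 8·(6-4))/200000 = -2/390625 rad
Load 3 — point force P=-6 kN at a=20/3 m (b=L-a=10/3):
  θ_3 = -Pb²x(2aL-(3a+b)x)/(2L³EI)  [x≤a] = -(-6)·(10/3)²·6·(2·(20/3)·10-(3·(20/3)+(10/3))·6)/(2·10³·200000) = -1/150000 rad
Superposition: θ = Σ θ_i = 1279/18750000 rad ≈ 0.000068 rad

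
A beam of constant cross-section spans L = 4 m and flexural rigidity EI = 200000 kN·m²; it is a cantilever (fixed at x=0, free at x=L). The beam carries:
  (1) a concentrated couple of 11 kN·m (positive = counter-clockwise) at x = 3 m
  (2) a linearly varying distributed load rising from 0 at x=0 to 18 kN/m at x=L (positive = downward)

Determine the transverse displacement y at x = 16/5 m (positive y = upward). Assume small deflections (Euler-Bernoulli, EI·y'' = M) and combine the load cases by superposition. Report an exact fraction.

y(16/5) = -7856091/6250000000 m

Load 1 — applied couple M₀=11 kN·m at a=3 m (b=L-a=1):
  y_1 = M₀a(2x-a)/(2EI)  [x>a] = 11·3·(2·(16/5)-3)/(2·200000) = 561/2000000 m
Load 2 — triangular load w₀=18 kN/m (0→w₀ over full span):
  y_2 = (w₀Lx³/12-w₀L²x²/6-w₀x⁵/(120L))/EI = (18·4·(16/5)³/12-18·4²·(16/5)²/6-18·(16/5)⁵/(120·4))/200000 = -75072/48828125 m
Superposition: y = Σ y_i = -7856091/6250000000 m ≈ -0.001257 m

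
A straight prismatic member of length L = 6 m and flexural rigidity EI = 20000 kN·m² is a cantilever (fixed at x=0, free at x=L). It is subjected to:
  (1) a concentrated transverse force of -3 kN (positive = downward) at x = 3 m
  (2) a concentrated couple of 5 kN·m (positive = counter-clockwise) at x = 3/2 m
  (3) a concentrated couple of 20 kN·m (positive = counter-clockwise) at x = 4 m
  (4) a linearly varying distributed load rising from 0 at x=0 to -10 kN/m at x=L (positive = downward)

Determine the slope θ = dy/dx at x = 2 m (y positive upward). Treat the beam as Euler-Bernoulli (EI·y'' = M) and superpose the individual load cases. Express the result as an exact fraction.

Load 1 — point force P=-3 kN at a=3 m (b=L-a=3):
  θ_1 = -Px(2a-x)/(2EI)  [x≤a] = -(-3)·2·(2·3-2)/(2·20000) = 3/5000 rad
Load 2 — applied couple M₀=5 kN·m at a=3/2 m (b=L-a=9/2):
  θ_2 = M₀a/EI  [x>a] = 5·(3/2)/20000 = 3/8000 rad
Load 3 — applied couple M₀=20 kN·m at a=4 m (b=L-a=2):
  θ_3 = M₀x/EI  [x≤a] = 20·2/20000 = 1/500 rad
Load 4 — triangular load w₀=-10 kN/m (0→w₀ over full span):
  θ_4 = (w₀Lx²/4-w₀L²x/3-w₀x⁴/(24L))/EI = ((-10)·6·2²/4-(-10)·6²·2/3-(-10)·2⁴/(24·6))/20000 = 163/18000 rad
Superposition: θ = Σ θ_i = 4331/360000 rad ≈ 0.012031 rad

θ(2) = 4331/360000 rad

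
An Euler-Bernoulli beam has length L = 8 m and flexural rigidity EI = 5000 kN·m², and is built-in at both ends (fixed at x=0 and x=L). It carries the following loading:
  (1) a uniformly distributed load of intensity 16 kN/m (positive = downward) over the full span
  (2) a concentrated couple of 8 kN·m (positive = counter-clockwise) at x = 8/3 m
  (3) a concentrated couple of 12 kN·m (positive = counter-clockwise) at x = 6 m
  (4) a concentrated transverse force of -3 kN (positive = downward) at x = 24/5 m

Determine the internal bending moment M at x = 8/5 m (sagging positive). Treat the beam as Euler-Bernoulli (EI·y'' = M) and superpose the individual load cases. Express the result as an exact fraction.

Load 1 — uniform load w=16 kN/m over full span:
  M_1 = wLx/2 - wL²/12 - wx²/2 = 16·8·(8/5)/2 - 16·8²/12 - 16·(8/5)²/2 = -256/75 kN·m
Load 2 — applied couple M₀=8 kN·m at a=8/3 m (b=L-a=16/3):
  M_2 = R_Ax - M_A  [x≤a] with R_A=4/3, M_A=0 = (4/3)·(8/5) - 0 = 32/15 kN·m
Load 3 — applied couple M₀=12 kN·m at a=6 m (b=L-a=2):
  M_3 = R_Ax - M_A  [x≤a] with R_A=27/16, M_A=15/4 = (27/16)·(8/5) - (15/4) = -21/20 kN·m
Load 4 — point force P=-3 kN at a=24/5 m (b=L-a=16/5):
  M_4 = Pb²(3a+b)x/L³ - Pab²/L²  [x≤a] = (-3)·(16/5)²·(3·(24/5)+(16/5))·(8/5)/8³ - (-3)·(24/5)·(16/5)²/8² = 384/625 kN·m
Superposition: M = Σ M_i = -4289/2500 kN·m ≈ -1.715600 kN·m

M(8/5) = -4289/2500 kN·m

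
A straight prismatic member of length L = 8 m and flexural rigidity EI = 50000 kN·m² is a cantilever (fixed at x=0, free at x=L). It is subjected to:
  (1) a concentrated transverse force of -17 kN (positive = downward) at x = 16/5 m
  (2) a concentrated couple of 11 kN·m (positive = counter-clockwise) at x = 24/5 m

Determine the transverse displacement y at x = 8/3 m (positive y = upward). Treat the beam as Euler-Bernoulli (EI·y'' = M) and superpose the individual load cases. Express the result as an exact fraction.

Load 1 — point force P=-17 kN at a=16/5 m (b=L-a=24/5):
  y_1 = -Px²(3a-x)/(6EI)  [x≤a] = -(-17)·(8/3)²·(3·(16/5)-(8/3))/(6·50000) = 3536/1265625 m
Load 2 — applied couple M₀=11 kN·m at a=24/5 m (b=L-a=16/5):
  y_2 = M₀x²/(2EI)  [x≤a] = 11·(8/3)²/(2·50000) = 22/28125 m
Superposition: y = Σ y_i = 4526/1265625 m ≈ 0.003576 m

y(8/3) = 4526/1265625 m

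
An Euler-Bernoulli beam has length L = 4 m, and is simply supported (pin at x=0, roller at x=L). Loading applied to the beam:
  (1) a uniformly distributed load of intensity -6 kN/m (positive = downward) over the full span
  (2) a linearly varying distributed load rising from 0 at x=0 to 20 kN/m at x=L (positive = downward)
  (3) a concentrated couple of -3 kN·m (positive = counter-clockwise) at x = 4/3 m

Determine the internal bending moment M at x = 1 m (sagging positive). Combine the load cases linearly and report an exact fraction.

M(1) = 11/4 kN·m

Load 1 — uniform load w=-6 kN/m over full span:
  M_1 = wx(L-x)/2 = (-6)·1·(4-1)/2 = -9 kN·m
Load 2 — triangular load w₀=20 kN/m (0→w₀ over full span):
  M_2 = w₀Lx/6 - w₀x³/(6L) = 20·4·1/6 - 20·1³/(6·4) = 25/2 kN·m
Load 3 — applied couple M₀=-3 kN·m at a=4/3 m (b=L-a=8/3):
  M_3 = M₀x/L  [x≤a] = (-3)·1/4 = -3/4 kN·m
Superposition: M = Σ M_i = 11/4 kN·m ≈ 2.750000 kN·m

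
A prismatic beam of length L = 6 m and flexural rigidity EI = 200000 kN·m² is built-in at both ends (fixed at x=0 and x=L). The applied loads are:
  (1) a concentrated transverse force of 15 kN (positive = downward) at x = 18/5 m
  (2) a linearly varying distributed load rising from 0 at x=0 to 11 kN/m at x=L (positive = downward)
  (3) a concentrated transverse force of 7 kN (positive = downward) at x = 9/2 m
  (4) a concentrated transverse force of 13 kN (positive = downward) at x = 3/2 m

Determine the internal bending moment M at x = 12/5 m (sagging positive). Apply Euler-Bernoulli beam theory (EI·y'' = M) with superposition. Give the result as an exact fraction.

M(12/5) = 29361/2000 kN·m

Load 1 — point force P=15 kN at a=18/5 m (b=L-a=12/5):
  M_1 = Pb²(3a+b)x/L³ - Pab²/L²  [x≤a] = 15·(12/5)²·(3·(18/5)+(12/5))·(12/5)/6³ - 15·(18/5)·(12/5)²/6² = 504/125 kN·m
Load 2 — triangular load w₀=11 kN/m (0→w₀ over full span):
  M_2 = 3w₀Lx/20 - w₀L²/30 - w₀x³/(6L) = 3·11·6·(12/5)/20 - 11·6²/30 - 11·(12/5)³/(6·6) = 792/125 kN·m
Load 3 — point force P=7 kN at a=9/2 m (b=L-a=3/2):
  M_3 = Pb²(3a+b)x/L³ - Pab²/L²  [x≤a] = 7·(3/2)²·(3·(9/2)+(3/2))·(12/5)/6³ - 7·(9/2)·(3/2)²/6² = 21/32 kN·m
Load 4 — point force P=13 kN at a=3/2 m (b=L-a=9/2):
  M_4 = Pa²(a+3b)(L-x)/L³ - Pa²b/L²  [x>a] = 13·(3/2)²·((3/2)+3·(9/2))·(6-(12/5))/6³ - 13·(3/2)²·(9/2)/6² = 117/32 kN·m
Superposition: M = Σ M_i = 29361/2000 kN·m ≈ 14.680500 kN·m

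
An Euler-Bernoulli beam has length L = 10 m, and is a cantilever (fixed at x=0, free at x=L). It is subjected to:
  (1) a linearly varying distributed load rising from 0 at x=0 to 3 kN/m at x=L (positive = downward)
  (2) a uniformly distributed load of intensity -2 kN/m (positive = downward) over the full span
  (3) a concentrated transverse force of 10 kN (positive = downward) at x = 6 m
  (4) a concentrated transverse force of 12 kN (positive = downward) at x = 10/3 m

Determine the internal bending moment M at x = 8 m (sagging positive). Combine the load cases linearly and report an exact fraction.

M(8) = -8/5 kN·m

Load 1 — triangular load w₀=3 kN/m (0→w₀ over full span):
  M_1 = w₀Lx/2 - w₀L²/3 - w₀x³/(6L) = 3·10·8/2 - 3·10²/3 - 3·8³/(6·10) = -28/5 kN·m
Load 2 — uniform load w=-2 kN/m over full span:
  M_2 = -w(L-x)²/2 = -(-2)·(10-8)²/2 = 4 kN·m
Load 3 — point force P=10 kN at a=6 m (b=L-a=4):
  M_3 = 0  [x>a] = 0 kN·m
Load 4 — point force P=12 kN at a=10/3 m (b=L-a=20/3):
  M_4 = 0  [x>a] = 0 kN·m
Superposition: M = Σ M_i = -8/5 kN·m ≈ -1.600000 kN·m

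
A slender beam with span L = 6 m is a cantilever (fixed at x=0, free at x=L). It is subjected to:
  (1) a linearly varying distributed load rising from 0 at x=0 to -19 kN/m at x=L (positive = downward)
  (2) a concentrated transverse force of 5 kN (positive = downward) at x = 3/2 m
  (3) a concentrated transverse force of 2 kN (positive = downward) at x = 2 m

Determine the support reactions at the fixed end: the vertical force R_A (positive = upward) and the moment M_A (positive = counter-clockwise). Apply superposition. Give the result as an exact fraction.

Load 1 — triangular load w₀=-19 kN/m (0→w₀ over full span):
  R_A = w₀L/2 = (-19)·6/2 = -57 kN
  M_A = w₀L²/3 = (-19)·6²/3 = -228 kN·m
Load 2 — point force P=5 kN at a=3/2 m (b=L-a=9/2):
  R_A = P = 5 kN
  M_A = Pa = 5·(3/2) = 15/2 kN·m
Load 3 — point force P=2 kN at a=2 m (b=L-a=4):
  R_A = P = 2 kN
  M_A = Pa = 2·2 = 4 kN·m
Superposition: R_A = -50 kN, M_A = -433/2 kN·m

R_A = -50 kN, M_A = -433/2 kN·m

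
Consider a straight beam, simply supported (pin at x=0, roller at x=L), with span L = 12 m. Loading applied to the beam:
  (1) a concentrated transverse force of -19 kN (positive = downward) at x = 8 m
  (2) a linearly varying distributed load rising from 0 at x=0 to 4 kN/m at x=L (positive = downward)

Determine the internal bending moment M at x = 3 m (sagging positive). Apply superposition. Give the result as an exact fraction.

M(3) = 7/2 kN·m

Load 1 — point force P=-19 kN at a=8 m (b=L-a=4):
  M_1 = Pbx/L  [x≤a] = (-19)·4·3/12 = -19 kN·m
Load 2 — triangular load w₀=4 kN/m (0→w₀ over full span):
  M_2 = w₀Lx/6 - w₀x³/(6L) = 4·12·3/6 - 4·3³/(6·12) = 45/2 kN·m
Superposition: M = Σ M_i = 7/2 kN·m ≈ 3.500000 kN·m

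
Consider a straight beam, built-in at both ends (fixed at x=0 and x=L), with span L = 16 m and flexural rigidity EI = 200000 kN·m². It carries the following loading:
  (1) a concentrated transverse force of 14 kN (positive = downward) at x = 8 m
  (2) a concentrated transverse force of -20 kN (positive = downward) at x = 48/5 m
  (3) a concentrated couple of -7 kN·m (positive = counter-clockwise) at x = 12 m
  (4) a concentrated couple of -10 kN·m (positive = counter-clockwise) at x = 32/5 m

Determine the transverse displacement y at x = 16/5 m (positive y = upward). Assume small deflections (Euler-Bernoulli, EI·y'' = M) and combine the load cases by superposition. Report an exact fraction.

y(16/5) = 27479/234375000 m

Load 1 — point force P=14 kN at a=8 m (b=L-a=8):
  y_1 = -Pb²x²(3aL-(3a+b)x)/(6L³EI)  [x≤a] = -14·8²·(16/5)²·(3·8·16-(3·8+8)·(16/5))/(6·16³·200000) = -616/1171875 m
Load 2 — point force P=-20 kN at a=48/5 m (b=L-a=32/5):
  y_2 = -Pb²x²(3aL-(3a+b)x)/(6L³EI)  [x≤a] = -(-20)·(32/5)²·(16/5)²·(3·(48/5)·16-(3·(48/5)+(32/5))·(16/5))/(6·16³·200000) = 17408/29296875 m
Load 3 — applied couple M₀=-7 kN·m at a=12 m (b=L-a=4):
  y_3 = (R_Ax³/6 - M_Ax²/2)/EI  [x≤a] with R_A=-63/128, M_A=-35/16 = ((-63/128)·(16/5)³/6 - (-35/16)·(16/5)²/2)/200000 = 133/3125000 m
Load 4 — applied couple M₀=-10 kN·m at a=32/5 m (b=L-a=48/5):
  y_4 = (R_Ax³/6 - M_Ax²/2)/EI  [x≤a] with R_A=-9/10, M_A=-6/5 = ((-9/10)·(16/5)³/6 - (-6/5)·(16/5)²/2)/200000 = 12/1953125 m
Superposition: y = Σ y_i = 27479/234375000 m ≈ 0.000117 m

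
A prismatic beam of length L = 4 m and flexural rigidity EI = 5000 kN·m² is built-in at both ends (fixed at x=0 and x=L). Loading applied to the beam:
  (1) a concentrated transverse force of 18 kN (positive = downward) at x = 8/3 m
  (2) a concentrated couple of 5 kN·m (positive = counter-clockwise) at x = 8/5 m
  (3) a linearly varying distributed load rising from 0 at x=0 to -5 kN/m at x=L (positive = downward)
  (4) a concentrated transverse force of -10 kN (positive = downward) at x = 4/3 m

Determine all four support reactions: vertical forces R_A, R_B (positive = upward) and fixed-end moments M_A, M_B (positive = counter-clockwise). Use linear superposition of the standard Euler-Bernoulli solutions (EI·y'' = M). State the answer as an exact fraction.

Load 1 — point force P=18 kN at a=8/3 m (b=L-a=4/3):
  R_A = Pb²(3a+b)/L³ = 18·(4/3)²·(3·(8/3)+(4/3))/4³ = 14/3 kN
  M_A = Pab²/L² = 18·(8/3)·(4/3)²/4² = 16/3 kN·m
  R_B = Pa²(a+3b)/L³ = 18·(8/3)²·((8/3)+3·(4/3))/4³ = 40/3 kN
  M_B = -Pa²b/L² = -18·(8/3)²·(4/3)/4² = -32/3 kN·m
Load 2 — applied couple M₀=5 kN·m at a=8/5 m (b=L-a=12/5):
  R_A = 6M₀ab/L³ = 6·5·(8/5)·(12/5)/4³ = 9/5 kN
  M_A = M₀b(2a-b)/L² = 5·(12/5)·(2·(8/5)-(12/5))/4² = 3/5 kN·m
  R_B = -6M₀ab/L³ = -6·5·(8/5)·(12/5)/4³ = -9/5 kN
  M_B = M₀a(2b-a)/L² = 5·(8/5)·(2·(12/5)-(8/5))/4² = 8/5 kN·m
Load 3 — triangular load w₀=-5 kN/m (0→w₀ over full span):
  R_A = 3w₀L/20 = 3·(-5)·4/20 = -3 kN
  M_A = w₀L²/30 = (-5)·4²/30 = -8/3 kN·m
  R_B = 7w₀L/20 = 7·(-5)·4/20 = -7 kN
  M_B = -w₀L²/20 = -(-5)·4²/20 = 4 kN·m
Load 4 — point force P=-10 kN at a=4/3 m (b=L-a=8/3):
  R_A = Pb²(3a+b)/L³ = (-10)·(8/3)²·(3·(4/3)+(8/3))/4³ = -200/27 kN
  M_A = Pab²/L² = (-10)·(4/3)·(8/3)²/4² = -160/27 kN·m
  R_B = Pa²(a+3b)/L³ = (-10)·(4/3)²·((4/3)+3·(8/3))/4³ = -70/27 kN
  M_B = -Pa²b/L² = -(-10)·(4/3)²·(8/3)/4² = 80/27 kN·m
Superposition: R_A = -532/135 kN, M_A = -359/135 kN·m, R_B = 262/135 kN, M_B = -284/135 kN·m

R_A = -532/135 kN, M_A = -359/135 kN·m, R_B = 262/135 kN, M_B = -284/135 kN·m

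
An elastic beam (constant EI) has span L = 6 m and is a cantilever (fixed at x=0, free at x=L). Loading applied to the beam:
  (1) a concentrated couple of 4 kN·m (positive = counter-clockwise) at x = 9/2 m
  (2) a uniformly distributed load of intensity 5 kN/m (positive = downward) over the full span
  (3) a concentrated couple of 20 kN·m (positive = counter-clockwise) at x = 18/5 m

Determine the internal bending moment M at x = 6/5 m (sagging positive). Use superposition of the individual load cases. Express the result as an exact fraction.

Load 1 — applied couple M₀=4 kN·m at a=9/2 m (b=L-a=3/2):
  M_1 = M₀  [x≤a] = 4 = 4 kN·m
Load 2 — uniform load w=5 kN/m over full span:
  M_2 = -w(L-x)²/2 = -5·(6-(6/5))²/2 = -288/5 kN·m
Load 3 — applied couple M₀=20 kN·m at a=18/5 m (b=L-a=12/5):
  M_3 = M₀  [x≤a] = 20 = 20 kN·m
Superposition: M = Σ M_i = -168/5 kN·m ≈ -33.600000 kN·m

M(6/5) = -168/5 kN·m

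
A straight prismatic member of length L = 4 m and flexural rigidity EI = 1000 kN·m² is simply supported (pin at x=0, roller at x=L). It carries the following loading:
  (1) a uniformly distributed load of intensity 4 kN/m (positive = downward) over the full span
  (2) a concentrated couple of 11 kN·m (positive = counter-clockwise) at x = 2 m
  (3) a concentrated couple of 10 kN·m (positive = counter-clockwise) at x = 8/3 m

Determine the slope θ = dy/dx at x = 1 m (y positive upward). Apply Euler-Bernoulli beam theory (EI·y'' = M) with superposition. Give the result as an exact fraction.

θ(1) = -791/72000 rad

Load 1 — uniform load w=4 kN/m over full span:
  θ_1 = -w(L³-6Lx²+4x³)/(24EI) = -4·(4³-6·4·1²+4·1³)/(24·1000) = -11/1500 rad
Load 2 — applied couple M₀=11 kN·m at a=2 m (b=L-a=2):
  θ_2 = (M₀x²/(2L)+C₁)/EI  [x≤a] with C₁=M₀(3b²-L²)/(6L)=-11/6 = (11·1²/(2·4)+(-11/6))/1000 = -11/24000 rad
Load 3 — applied couple M₀=10 kN·m at a=8/3 m (b=L-a=4/3):
  θ_3 = (M₀x²/(2L)+C₁)/EI  [x≤a] with C₁=M₀(3b²-L²)/(6L)=-40/9 = (10·1²/(2·4)+(-40/9))/1000 = -23/7200 rad
Superposition: θ = Σ θ_i = -791/72000 rad ≈ -0.010986 rad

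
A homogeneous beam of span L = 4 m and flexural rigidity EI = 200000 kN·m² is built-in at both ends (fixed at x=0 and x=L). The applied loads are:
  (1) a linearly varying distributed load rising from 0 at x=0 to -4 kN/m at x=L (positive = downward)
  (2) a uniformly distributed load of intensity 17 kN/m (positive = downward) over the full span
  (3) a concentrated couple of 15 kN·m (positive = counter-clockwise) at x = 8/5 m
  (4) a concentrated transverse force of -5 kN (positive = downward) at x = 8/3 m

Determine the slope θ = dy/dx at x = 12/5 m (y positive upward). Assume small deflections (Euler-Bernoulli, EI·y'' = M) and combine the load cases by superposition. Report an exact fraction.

Load 1 — triangular load w₀=-4 kN/m (0→w₀ over full span):
  θ_1 = -w₀(2x(L-x)(L-2x)(x+2L)+x²(L-x)²)/(120LEI) = -(-4)·(2·(12/5)·(4-(12/5))·(4-2·(12/5))·((12/5)+2·4)+(12/5)²·(4-(12/5))²)/(120·4·200000) = -4/1953125 rad
Load 2 — uniform load w=17 kN/m over full span:
  θ_2 = -wx(L-x)(L-2x)/(12EI) = -17·(12/5)·(4-(12/5))·(4-2·(12/5))/(12·200000) = 17/781250 rad
Load 3 — applied couple M₀=15 kN·m at a=8/5 m (b=L-a=12/5):
  θ_3 = (R_Ax²/2 - M_Ax - M₀(x-a))/EI  [x>a] with R_A=27/5, M_A=9/5 = ((27/5)·(12/5)²/2 - (9/5)·(12/5) - 15·((12/5)-(8/5)))/200000 = -3/781250 rad
Load 4 — point force P=-5 kN at a=8/3 m (b=L-a=4/3):
  θ_4 = -Pb²x(2aL-(3a+b)x)/(2L³EI)  [x≤a] = -(-5)·(4/3)²·(12/5)·(2·(8/3)·4-(3·(8/3)+(4/3))·(12/5))/(2·4³·200000) = -1/1125000 rad
Superposition: θ = Σ θ_i = 2107/140625000 rad ≈ 0.000015 rad

θ(12/5) = 2107/140625000 rad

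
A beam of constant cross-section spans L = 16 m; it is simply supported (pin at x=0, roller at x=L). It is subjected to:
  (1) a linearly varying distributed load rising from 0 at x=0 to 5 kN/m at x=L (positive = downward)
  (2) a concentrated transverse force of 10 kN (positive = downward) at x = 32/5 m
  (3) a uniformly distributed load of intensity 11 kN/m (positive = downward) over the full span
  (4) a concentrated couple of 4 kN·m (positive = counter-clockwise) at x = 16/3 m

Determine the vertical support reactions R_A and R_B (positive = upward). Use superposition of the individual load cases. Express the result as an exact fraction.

R_A = 1291/12 kN, R_B = 1421/12 kN

Load 1 — triangular load w₀=5 kN/m (0→w₀ over full span):
  R_A = w₀L/6 = 5·16/6 = 40/3 kN
  R_B = w₀L/3 = 5·16/3 = 80/3 kN
Load 2 — point force P=10 kN at a=32/5 m (b=L-a=48/5):
  R_A = Pb/L = 10·(48/5)/16 = 6 kN
  R_B = Pa/L = 10·(32/5)/16 = 4 kN
Load 3 — uniform load w=11 kN/m over full span:
  R_A = wL/2 = 11·16/2 = 88 kN
  R_B = wL/2 = 11·16/2 = 88 kN
Load 4 — applied couple M₀=4 kN·m at a=16/3 m (b=L-a=32/3):
  R_A = M₀/L = 4/16 = 1/4 kN
  R_B = -M₀/L = -4/16 = -1/4 kN
Superposition: R_A = 1291/12 kN, R_B = 1421/12 kN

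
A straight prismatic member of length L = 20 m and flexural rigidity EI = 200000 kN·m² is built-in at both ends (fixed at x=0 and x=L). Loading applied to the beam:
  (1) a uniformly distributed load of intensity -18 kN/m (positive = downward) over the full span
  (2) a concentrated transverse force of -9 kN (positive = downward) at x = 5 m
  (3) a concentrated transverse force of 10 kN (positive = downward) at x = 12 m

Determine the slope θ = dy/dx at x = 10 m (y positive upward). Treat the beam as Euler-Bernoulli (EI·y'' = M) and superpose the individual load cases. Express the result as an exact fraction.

Load 1 — uniform load w=-18 kN/m over full span:
  θ_1 = -wx(L-x)(L-2x)/(12EI) = -(-18)·10·(20-10)·(20-2·10)/(12·200000) = 0 rad
Load 2 — point force P=-9 kN at a=5 m (b=L-a=15):
  θ_2 = Pa²(L-x)(2bL-(3b+a)(L-x))/(2L³EI)  [x>a] = (-9)·5²·(20-10)·(2·15·20-(3·15+5)·(20-10))/(2·20³·200000) = -9/128000 rad
Load 3 — point force P=10 kN at a=12 m (b=L-a=8):
  θ_3 = -Pb²x(2aL-(3a+b)x)/(2L³EI)  [x≤a] = -10·8²·10·(2·12·20-(3·12+8)·10)/(2·20³·200000) = -1/12500 rad
Superposition: θ = Σ θ_i = -481/3200000 rad ≈ -0.000150 rad

θ(10) = -481/3200000 rad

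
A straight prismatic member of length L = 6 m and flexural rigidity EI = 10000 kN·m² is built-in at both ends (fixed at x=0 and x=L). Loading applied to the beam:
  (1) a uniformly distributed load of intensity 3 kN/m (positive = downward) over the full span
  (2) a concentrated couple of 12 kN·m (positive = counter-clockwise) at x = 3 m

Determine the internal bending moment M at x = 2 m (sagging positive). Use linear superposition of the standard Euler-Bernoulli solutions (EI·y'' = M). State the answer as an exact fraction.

M(2) = 6 kN·m

Load 1 — uniform load w=3 kN/m over full span:
  M_1 = wLx/2 - wL²/12 - wx²/2 = 3·6·2/2 - 3·6²/12 - 3·2²/2 = 3 kN·m
Load 2 — applied couple M₀=12 kN·m at a=3 m (b=L-a=3):
  M_2 = R_Ax - M_A  [x≤a] with R_A=3, M_A=3 = 3·2 - 3 = 3 kN·m
Superposition: M = Σ M_i = 6 kN·m ≈ 6.000000 kN·m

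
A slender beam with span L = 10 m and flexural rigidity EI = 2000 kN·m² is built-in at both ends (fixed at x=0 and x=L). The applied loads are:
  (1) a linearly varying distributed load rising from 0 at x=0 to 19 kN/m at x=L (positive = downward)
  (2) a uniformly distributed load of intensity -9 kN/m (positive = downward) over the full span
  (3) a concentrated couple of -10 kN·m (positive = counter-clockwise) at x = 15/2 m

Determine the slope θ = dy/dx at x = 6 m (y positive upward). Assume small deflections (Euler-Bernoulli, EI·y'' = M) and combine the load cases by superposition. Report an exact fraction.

Load 1 — triangular load w₀=19 kN/m (0→w₀ over full span):
  θ_1 = -w₀(2x(L-x)(L-2x)(x+2L)+x²(L-x)²)/(120LEI) = -19·(2·6·(10-6)·(10-2·6)·(6+2·10)+6²·(10-6)²)/(120·10·2000) = 19/1250 rad
Load 2 — uniform load w=-9 kN/m over full span:
  θ_2 = -wx(L-x)(L-2x)/(12EI) = -(-9)·6·(10-6)·(10-2·6)/(12·2000) = -9/500 rad
Load 3 — applied couple M₀=-10 kN·m at a=15/2 m (b=L-a=5/2):
  θ_3 = (R_Ax²/2 - M_Ax)/EI  [x≤a] with R_A=-9/8, M_A=-25/8 = ((-9/8)·6²/2 - (-25/8)·6)/2000 = -3/4000 rad
Superposition: θ = Σ θ_i = -71/20000 rad ≈ -0.003550 rad

θ(6) = -71/20000 rad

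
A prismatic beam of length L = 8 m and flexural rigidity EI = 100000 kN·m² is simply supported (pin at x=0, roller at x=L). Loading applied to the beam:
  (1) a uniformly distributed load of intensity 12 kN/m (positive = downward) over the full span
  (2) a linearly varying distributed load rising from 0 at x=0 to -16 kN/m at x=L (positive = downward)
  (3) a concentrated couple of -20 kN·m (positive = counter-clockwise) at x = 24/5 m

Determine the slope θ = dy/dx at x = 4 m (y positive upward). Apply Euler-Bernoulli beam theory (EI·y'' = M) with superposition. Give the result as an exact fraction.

θ(4) = 43/1125000 rad

Load 1 — uniform load w=12 kN/m over full span:
  θ_1 = -w(L³-6Lx²+4x³)/(24EI) = -12·(8³-6·8·4²+4·4³)/(24·100000) = 0 rad
Load 2 — triangular load w₀=-16 kN/m (0→w₀ over full span):
  θ_2 = -w₀(7L⁴-30L²x²+15x⁴)/(360LEI) = -(-16)·(7·8⁴-30·8²·4²+15·4⁴)/(360·8·100000) = 14/140625 rad
Load 3 — applied couple M₀=-20 kN·m at a=24/5 m (b=L-a=16/5):
  θ_3 = (M₀x²/(2L)+C₁)/EI  [x≤a] with C₁=M₀(3b²-L²)/(6L)=208/15 = ((-20)·4²/(2·8)+(208/15))/100000 = -23/375000 rad
Superposition: θ = Σ θ_i = 43/1125000 rad ≈ 0.000038 rad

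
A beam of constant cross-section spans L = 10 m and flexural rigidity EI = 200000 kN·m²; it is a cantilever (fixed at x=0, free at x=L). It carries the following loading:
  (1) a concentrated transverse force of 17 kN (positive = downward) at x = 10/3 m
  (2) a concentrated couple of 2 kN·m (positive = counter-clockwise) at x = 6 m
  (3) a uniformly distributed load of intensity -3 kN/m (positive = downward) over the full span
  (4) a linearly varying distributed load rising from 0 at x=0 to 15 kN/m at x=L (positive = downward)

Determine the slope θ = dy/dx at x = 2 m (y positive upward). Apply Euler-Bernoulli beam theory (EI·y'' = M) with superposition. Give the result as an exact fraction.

θ(2) = -2047/600000 rad

Load 1 — point force P=17 kN at a=10/3 m (b=L-a=20/3):
  θ_1 = -Px(2a-x)/(2EI)  [x≤a] = -17·2·(2·(10/3)-2)/(2·200000) = -119/300000 rad
Load 2 — applied couple M₀=2 kN·m at a=6 m (b=L-a=4):
  θ_2 = M₀x/EI  [x≤a] = 2·2/200000 = 1/50000 rad
Load 3 — uniform load w=-3 kN/m over full span:
  θ_3 = -wx(x²-3Lx+3L²)/(6EI) = -(-3)·2·(2²-3·10·2+3·10²)/(6·200000) = 61/50000 rad
Load 4 — triangular load w₀=15 kN/m (0→w₀ over full span):
  θ_4 = (w₀Lx²/4-w₀L²x/3-w₀x⁴/(24L))/EI = (15·10·2²/4-15·10²·2/3-15·2⁴/(24·10))/200000 = -851/200000 rad
Superposition: θ = Σ θ_i = -2047/600000 rad ≈ -0.003412 rad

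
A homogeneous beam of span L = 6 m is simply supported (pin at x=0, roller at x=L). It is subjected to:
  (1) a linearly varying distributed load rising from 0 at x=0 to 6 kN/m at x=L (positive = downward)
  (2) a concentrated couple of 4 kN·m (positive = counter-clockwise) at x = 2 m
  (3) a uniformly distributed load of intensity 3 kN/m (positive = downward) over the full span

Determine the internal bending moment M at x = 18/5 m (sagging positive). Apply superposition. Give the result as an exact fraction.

Load 1 — triangular load w₀=6 kN/m (0→w₀ over full span):
  M_1 = w₀Lx/6 - w₀x³/(6L) = 6·6·(18/5)/6 - 6·(18/5)³/(6·6) = 1728/125 kN·m
Load 2 — applied couple M₀=4 kN·m at a=2 m (b=L-a=4):
  M_2 = M₀x/L - M₀  [x>a] = 4·(18/5)/6 - 4 = -8/5 kN·m
Load 3 — uniform load w=3 kN/m over full span:
  M_3 = wx(L-x)/2 = 3·(18/5)·(6-(18/5))/2 = 324/25 kN·m
Superposition: M = Σ M_i = 3148/125 kN·m ≈ 25.184000 kN·m

M(18/5) = 3148/125 kN·m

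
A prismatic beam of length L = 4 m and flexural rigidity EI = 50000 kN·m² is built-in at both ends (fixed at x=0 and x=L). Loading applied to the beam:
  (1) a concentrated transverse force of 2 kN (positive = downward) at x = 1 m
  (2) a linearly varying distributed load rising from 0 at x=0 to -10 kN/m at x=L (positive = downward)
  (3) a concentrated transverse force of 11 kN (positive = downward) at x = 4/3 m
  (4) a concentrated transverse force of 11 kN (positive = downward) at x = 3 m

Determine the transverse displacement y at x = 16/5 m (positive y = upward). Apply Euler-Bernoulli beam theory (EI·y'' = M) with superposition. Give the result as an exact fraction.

y(16/5) = -279331/25312500000 m

Load 1 — point force P=2 kN at a=1 m (b=L-a=3):
  y_1 = -Pa²(L-x)²(3bL-(3b+a)(L-x))/(6L³EI)  [x>a] = -2·1²·(4-(16/5))²·(3·3·4-(3·3+1)·(4-(16/5)))/(6·4³·50000) = -7/3750000 m
Load 2 — triangular load w₀=-10 kN/m (0→w₀ over full span):
  y_2 = -w₀x²(L-x)²(x+2L)/(120LEI) = -(-10)·(16/5)²·(4-(16/5))²·((16/5)+2·4)/(120·4·50000) = 896/29296875 m
Load 3 — point force P=11 kN at a=4/3 m (b=L-a=8/3):
  y_3 = -Pa²(L-x)²(3bL-(3b+a)(L-x))/(6L³EI)  [x>a] = -11·(4/3)²·(4-(16/5))²·(3·(8/3)·4-(3·(8/3)+(4/3))·(4-(16/5)))/(6·4³·50000) = -506/31640625 m
Load 4 — point force P=11 kN at a=3 m (b=L-a=1):
  y_4 = -Pa²(L-x)²(3bL-(3b+a)(L-x))/(6L³EI)  [x>a] = -11·3²·(4-(16/5))²·(3·1·4-(3·1+3)·(4-(16/5)))/(6·4³·50000) = -297/12500000 m
Superposition: y = Σ y_i = -279331/25312500000 m ≈ -0.000011 m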